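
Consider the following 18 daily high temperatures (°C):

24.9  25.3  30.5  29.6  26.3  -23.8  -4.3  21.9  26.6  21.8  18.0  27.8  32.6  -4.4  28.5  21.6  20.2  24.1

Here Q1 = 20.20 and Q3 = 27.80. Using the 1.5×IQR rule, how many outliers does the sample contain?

3

IQR = 7.60; fences at 20.20 − 11.40 = 8.80 and 27.80 + 11.40 = 39.20.
Outside the cutoffs: -23.8, -4.4, -4.3.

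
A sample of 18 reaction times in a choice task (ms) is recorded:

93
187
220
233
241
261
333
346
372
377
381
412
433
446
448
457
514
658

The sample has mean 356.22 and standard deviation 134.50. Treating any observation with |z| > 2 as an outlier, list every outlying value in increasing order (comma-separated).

658

Cutoffs at x̄ ± 2s: 356.22 ± 2·134.50 = [87.22, 625.22].
658: z = 2.24, |z| > 2 → outlier.
Every other value lies within [87.22, 625.22].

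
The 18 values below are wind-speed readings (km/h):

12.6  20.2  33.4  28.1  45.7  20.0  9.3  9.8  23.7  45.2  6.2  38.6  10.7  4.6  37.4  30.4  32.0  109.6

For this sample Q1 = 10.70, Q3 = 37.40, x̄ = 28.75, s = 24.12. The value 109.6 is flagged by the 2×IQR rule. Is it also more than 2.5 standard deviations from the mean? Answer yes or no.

yes

z = (109.6 − 28.75) / 24.12 = 3.35.
|z| = 3.35 > 2.5.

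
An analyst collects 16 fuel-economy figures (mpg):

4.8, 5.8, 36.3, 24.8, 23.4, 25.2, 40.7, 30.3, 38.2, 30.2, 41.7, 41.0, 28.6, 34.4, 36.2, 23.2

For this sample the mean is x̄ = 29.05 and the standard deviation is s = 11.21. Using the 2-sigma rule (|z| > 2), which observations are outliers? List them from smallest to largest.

Cutoffs at x̄ ± 2s: 29.05 ± 2·11.21 = [6.63, 51.47].
4.8: z = -2.16, |z| > 2 → outlier.
5.8: z = -2.07, |z| > 2 → outlier.
Every other value lies within [6.63, 51.47].

4.8, 5.8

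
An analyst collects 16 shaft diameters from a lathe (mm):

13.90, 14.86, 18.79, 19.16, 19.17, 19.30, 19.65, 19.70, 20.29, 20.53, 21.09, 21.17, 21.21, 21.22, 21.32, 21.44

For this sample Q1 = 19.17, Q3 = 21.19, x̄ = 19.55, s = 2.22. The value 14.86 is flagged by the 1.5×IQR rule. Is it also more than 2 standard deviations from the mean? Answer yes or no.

z = (14.86 − 19.55) / 2.22 = -2.11.
|z| = 2.11 > 2.

yes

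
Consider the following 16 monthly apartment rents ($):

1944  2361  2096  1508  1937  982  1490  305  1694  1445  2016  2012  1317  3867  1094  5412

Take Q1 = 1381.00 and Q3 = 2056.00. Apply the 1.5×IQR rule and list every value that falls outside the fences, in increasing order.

IQR = Q3 − Q1 = 2056.00 − 1381.00 = 675.00.
Lower fence = Q1 − 1.5·IQR = 1381.00 − 1012.50 = 368.50.
Upper fence = Q3 + 1.5·IQR = 2056.00 + 1012.50 = 3068.50.
305 < 368.50 → outlier.
3867 > 3068.50 → outlier.
5412 > 3068.50 → outlier.
All remaining values lie within [368.50, 3068.50].

305, 3867, 5412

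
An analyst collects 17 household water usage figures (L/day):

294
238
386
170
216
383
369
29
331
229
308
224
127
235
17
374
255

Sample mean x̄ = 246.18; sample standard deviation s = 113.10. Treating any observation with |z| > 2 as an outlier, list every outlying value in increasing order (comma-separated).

17

Cutoffs at x̄ ± 2s: 246.18 ± 2·113.10 = [19.98, 472.38].
17: z = -2.03, |z| > 2 → outlier.
Every other value lies within [19.98, 472.38].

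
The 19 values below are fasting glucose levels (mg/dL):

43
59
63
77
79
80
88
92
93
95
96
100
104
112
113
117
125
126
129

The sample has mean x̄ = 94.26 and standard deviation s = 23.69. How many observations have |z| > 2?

Cutoffs: x̄ ± 2s = [46.88, 141.64].
Outside the cutoffs: 43.

1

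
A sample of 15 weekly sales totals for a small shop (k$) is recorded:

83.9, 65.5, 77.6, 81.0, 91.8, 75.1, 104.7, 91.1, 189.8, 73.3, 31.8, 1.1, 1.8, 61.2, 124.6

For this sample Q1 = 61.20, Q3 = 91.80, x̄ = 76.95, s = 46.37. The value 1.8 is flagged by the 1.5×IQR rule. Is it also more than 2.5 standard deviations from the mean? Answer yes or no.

z = (1.8 − 76.95) / 46.37 = -1.62.
|z| = 1.62 ≤ 2.5.

no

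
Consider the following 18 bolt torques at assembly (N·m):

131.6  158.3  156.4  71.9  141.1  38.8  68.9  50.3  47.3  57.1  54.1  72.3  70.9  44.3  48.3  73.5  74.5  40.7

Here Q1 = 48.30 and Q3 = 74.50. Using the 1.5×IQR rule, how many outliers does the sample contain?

IQR = 26.20; fences at 48.30 − 39.30 = 9.00 and 74.50 + 39.30 = 113.80.
Outside the cutoffs: 131.6, 141.1, 156.4, 158.3.

4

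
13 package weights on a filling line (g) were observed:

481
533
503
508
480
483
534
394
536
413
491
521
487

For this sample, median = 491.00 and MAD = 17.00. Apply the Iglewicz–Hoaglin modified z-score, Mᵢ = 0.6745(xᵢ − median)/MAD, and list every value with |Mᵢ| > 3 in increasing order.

394, 413

|Mᵢ| > 3 ⇔ |xᵢ − 491.00| > 3·17.00/0.6745 = 75.61.
So outliers lie outside [415.39, 566.61].
394: M = -3.85 → outlier.
413: M = -3.09 → outlier.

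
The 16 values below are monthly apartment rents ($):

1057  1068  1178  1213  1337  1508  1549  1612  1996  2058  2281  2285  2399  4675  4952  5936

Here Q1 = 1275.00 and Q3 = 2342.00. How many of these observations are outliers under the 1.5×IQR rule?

IQR = 1067.00; fences at 1275.00 − 1600.50 = -325.50 and 2342.00 + 1600.50 = 3942.50.
Outside the cutoffs: 4675, 4952, 5936.

3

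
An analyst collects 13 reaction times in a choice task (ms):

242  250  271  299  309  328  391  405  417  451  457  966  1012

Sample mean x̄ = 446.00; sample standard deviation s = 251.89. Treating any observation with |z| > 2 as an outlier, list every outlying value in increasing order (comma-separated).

966, 1012

Cutoffs at x̄ ± 2s: 446.00 ± 2·251.89 = [-57.78, 949.78].
966: z = 2.06, |z| > 2 → outlier.
1012: z = 2.25, |z| > 2 → outlier.
Every other value lies within [-57.78, 949.78].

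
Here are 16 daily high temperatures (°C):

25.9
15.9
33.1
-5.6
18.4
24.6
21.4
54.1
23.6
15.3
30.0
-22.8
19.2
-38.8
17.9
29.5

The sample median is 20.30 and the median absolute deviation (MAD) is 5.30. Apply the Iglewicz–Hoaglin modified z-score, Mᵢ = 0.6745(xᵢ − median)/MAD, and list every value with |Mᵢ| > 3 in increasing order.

|Mᵢ| > 3 ⇔ |xᵢ − 20.30| > 3·5.30/0.6745 = 23.57.
So outliers lie outside [-3.27, 43.87].
-38.8: M = -7.52 → outlier.
-22.8: M = -5.49 → outlier.
-5.6: M = -3.30 → outlier.
54.1: M = 4.30 → outlier.

-38.8, -22.8, -5.6, 54.1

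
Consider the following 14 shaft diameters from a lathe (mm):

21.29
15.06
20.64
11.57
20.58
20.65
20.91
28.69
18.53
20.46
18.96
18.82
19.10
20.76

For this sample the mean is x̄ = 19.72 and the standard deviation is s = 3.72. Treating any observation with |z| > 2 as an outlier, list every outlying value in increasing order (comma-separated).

Cutoffs at x̄ ± 2s: 19.72 ± 2·3.72 = [12.28, 27.16].
11.57: z = -2.19, |z| > 2 → outlier.
28.69: z = 2.41, |z| > 2 → outlier.
Every other value lies within [12.28, 27.16].

11.57, 28.69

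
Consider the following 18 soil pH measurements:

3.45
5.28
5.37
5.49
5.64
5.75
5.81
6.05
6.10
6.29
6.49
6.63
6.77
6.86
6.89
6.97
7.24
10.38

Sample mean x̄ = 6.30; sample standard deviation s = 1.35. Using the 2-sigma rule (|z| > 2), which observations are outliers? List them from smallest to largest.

Cutoffs at x̄ ± 2s: 6.30 ± 2·1.35 = [3.60, 9.00].
3.45: z = -2.11, |z| > 2 → outlier.
10.38: z = 3.02, |z| > 2 → outlier.
Every other value lies within [3.60, 9.00].

3.45, 10.38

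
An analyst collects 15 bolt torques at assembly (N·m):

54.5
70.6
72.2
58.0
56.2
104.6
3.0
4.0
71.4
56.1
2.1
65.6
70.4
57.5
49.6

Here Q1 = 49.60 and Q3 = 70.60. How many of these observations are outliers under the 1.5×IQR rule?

4

IQR = 21.00; fences at 49.60 − 31.50 = 18.10 and 70.60 + 31.50 = 102.10.
Outside the cutoffs: 2.1, 3.0, 4.0, 104.6.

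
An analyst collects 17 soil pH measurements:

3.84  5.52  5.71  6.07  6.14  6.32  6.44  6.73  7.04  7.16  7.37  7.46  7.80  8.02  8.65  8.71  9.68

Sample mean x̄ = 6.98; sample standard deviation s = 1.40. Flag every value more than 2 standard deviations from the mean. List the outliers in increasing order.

3.84

Cutoffs at x̄ ± 2s: 6.98 ± 2·1.40 = [4.18, 9.78].
3.84: z = -2.24, |z| > 2 → outlier.
Every other value lies within [4.18, 9.78].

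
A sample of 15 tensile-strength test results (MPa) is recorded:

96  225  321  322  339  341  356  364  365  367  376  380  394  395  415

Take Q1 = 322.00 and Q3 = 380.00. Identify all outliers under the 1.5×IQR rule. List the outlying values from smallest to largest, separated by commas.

IQR = Q3 − Q1 = 380.00 − 322.00 = 58.00.
Lower fence = Q1 − 1.5·IQR = 322.00 − 87.00 = 235.00.
Upper fence = Q3 + 1.5·IQR = 380.00 + 87.00 = 467.00.
96 < 235.00 → outlier.
225 < 235.00 → outlier.
All remaining values lie within [235.00, 467.00].

96, 225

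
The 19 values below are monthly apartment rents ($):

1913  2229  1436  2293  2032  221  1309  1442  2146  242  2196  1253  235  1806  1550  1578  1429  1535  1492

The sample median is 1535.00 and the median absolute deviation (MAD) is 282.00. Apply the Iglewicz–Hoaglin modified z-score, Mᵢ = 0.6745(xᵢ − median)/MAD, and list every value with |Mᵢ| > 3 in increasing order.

221, 235, 242

|Mᵢ| > 3 ⇔ |xᵢ − 1535.00| > 3·282.00/0.6745 = 1254.26.
So outliers lie outside [280.74, 2789.26].
221: M = -3.14 → outlier.
235: M = -3.11 → outlier.
242: M = -3.09 → outlier.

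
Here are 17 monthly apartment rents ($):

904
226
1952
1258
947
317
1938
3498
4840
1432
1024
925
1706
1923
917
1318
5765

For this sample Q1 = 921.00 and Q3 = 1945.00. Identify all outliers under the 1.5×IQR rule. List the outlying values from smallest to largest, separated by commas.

IQR = Q3 − Q1 = 1945.00 − 921.00 = 1024.00.
Lower fence = Q1 − 1.5·IQR = 921.00 − 1536.00 = -615.00.
Upper fence = Q3 + 1.5·IQR = 1945.00 + 1536.00 = 3481.00.
3498 > 3481.00 → outlier.
4840 > 3481.00 → outlier.
5765 > 3481.00 → outlier.
All remaining values lie within [-615.00, 3481.00].

3498, 4840, 5765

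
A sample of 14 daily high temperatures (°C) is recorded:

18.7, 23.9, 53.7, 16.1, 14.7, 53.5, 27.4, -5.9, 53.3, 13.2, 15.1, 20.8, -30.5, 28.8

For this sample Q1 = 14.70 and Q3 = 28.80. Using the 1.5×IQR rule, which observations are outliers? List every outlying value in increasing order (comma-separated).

IQR = Q3 − Q1 = 28.80 − 14.70 = 14.10.
Lower fence = Q1 − 1.5·IQR = 14.70 − 21.15 = -6.45.
Upper fence = Q3 + 1.5·IQR = 28.80 + 21.15 = 49.95.
-30.5 < -6.45 → outlier.
53.3 > 49.95 → outlier.
53.5 > 49.95 → outlier.
53.7 > 49.95 → outlier.
All remaining values lie within [-6.45, 49.95].

-30.5, 53.3, 53.5, 53.7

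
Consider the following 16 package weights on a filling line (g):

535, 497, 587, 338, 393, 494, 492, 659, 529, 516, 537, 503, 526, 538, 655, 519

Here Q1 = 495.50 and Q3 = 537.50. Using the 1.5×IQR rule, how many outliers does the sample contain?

IQR = 42.00; fences at 495.50 − 63.00 = 432.50 and 537.50 + 63.00 = 600.50.
Outside the cutoffs: 338, 393, 655, 659.

4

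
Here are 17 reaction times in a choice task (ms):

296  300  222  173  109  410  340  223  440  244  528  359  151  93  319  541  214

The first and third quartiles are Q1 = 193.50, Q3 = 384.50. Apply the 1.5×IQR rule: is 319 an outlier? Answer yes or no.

IQR = Q3 − Q1 = 384.50 − 193.50 = 191.00.
Lower fence = Q1 − 1.5·IQR = 193.50 − 286.50 = -93.00.
Upper fence = Q3 + 1.5·IQR = 384.50 + 286.50 = 671.00.
319 lies within [-93.00, 671.00].

no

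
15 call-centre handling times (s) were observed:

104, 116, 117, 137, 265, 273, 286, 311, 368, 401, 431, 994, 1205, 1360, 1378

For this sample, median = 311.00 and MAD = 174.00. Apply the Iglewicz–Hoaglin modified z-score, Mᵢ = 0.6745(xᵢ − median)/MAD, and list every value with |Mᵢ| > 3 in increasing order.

|Mᵢ| > 3 ⇔ |xᵢ − 311.00| > 3·174.00/0.6745 = 773.91.
So outliers lie outside [-462.91, 1084.91].
1205: M = 3.47 → outlier.
1360: M = 4.07 → outlier.
1378: M = 4.14 → outlier.

1205, 1360, 1378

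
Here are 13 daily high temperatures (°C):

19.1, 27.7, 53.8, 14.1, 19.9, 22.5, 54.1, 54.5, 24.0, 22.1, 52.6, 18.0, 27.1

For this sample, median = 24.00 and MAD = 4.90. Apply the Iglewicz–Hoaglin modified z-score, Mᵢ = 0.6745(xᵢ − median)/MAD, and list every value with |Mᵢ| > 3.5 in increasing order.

|Mᵢ| > 3.5 ⇔ |xᵢ − 24.00| > 3.5·4.90/0.6745 = 25.43.
So outliers lie outside [-1.43, 49.43].
52.6: M = 3.94 → outlier.
53.8: M = 4.10 → outlier.
54.1: M = 4.14 → outlier.
54.5: M = 4.20 → outlier.

52.6, 53.8, 54.1, 54.5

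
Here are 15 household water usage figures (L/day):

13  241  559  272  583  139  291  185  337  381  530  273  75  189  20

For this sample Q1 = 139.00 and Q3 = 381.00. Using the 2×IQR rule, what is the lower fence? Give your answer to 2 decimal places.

IQR = Q3 − Q1 = 381.00 − 139.00 = 242.00.
Lower fence = Q1 − 2·IQR = 139.00 − 484.00 = -345.00.
Upper fence = Q3 + 2·IQR = 381.00 + 484.00 = 865.00.

-345.00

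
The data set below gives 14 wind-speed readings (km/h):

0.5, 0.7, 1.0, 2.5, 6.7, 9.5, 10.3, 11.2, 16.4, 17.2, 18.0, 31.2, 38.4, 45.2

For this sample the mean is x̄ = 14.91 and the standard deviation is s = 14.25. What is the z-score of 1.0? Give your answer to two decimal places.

z = (1.0 − 14.91) / 14.25 = -0.98.

-0.98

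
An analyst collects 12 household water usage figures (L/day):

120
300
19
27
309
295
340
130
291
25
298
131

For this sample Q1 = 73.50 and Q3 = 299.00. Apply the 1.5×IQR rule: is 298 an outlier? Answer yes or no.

no

IQR = Q3 − Q1 = 299.00 − 73.50 = 225.50.
Lower fence = Q1 − 1.5·IQR = 73.50 − 338.25 = -264.75.
Upper fence = Q3 + 1.5·IQR = 299.00 + 338.25 = 637.25.
298 lies within [-264.75, 637.25].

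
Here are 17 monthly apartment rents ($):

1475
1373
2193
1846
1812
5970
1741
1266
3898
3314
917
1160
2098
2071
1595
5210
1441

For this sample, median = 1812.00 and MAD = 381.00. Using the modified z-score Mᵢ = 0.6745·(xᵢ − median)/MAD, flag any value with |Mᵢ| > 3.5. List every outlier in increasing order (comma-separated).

3898, 5210, 5970

|Mᵢ| > 3.5 ⇔ |xᵢ − 1812.00| > 3.5·381.00/0.6745 = 1977.02.
So outliers lie outside [-165.02, 3789.02].
3898: M = 3.69 → outlier.
5210: M = 6.02 → outlier.
5970: M = 7.36 → outlier.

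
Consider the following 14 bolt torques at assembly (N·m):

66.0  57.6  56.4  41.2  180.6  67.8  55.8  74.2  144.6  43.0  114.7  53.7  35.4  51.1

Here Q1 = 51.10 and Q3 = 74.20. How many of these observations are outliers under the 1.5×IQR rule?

IQR = 23.10; fences at 51.10 − 34.65 = 16.45 and 74.20 + 34.65 = 108.85.
Outside the cutoffs: 114.7, 144.6, 180.6.

3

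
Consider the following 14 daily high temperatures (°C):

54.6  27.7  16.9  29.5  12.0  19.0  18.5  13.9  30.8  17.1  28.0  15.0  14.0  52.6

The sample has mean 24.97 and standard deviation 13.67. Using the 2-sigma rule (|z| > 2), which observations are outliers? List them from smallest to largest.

52.6, 54.6

Cutoffs at x̄ ± 2s: 24.97 ± 2·13.67 = [-2.37, 52.31].
52.6: z = 2.02, |z| > 2 → outlier.
54.6: z = 2.17, |z| > 2 → outlier.
Every other value lies within [-2.37, 52.31].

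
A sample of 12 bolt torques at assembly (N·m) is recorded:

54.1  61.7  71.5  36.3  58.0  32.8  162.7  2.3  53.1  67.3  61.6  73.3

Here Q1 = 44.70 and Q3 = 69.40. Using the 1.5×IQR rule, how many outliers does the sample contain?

IQR = 24.70; fences at 44.70 − 37.05 = 7.65 and 69.40 + 37.05 = 106.45.
Outside the cutoffs: 2.3, 162.7.

2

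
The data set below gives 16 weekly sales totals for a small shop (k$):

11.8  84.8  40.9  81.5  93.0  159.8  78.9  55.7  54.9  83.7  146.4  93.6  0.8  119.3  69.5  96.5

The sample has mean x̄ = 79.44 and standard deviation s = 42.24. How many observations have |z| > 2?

0

Cutoffs: x̄ ± 2s = [-5.04, 163.92].
Every value lies within the cutoffs.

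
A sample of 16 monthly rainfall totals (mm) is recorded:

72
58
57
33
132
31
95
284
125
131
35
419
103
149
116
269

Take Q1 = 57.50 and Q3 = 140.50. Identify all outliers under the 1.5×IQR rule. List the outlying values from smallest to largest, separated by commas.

IQR = Q3 − Q1 = 140.50 − 57.50 = 83.00.
Lower fence = Q1 − 1.5·IQR = 57.50 − 124.50 = -67.00.
Upper fence = Q3 + 1.5·IQR = 140.50 + 124.50 = 265.00.
269 > 265.00 → outlier.
284 > 265.00 → outlier.
419 > 265.00 → outlier.
All remaining values lie within [-67.00, 265.00].

269, 284, 419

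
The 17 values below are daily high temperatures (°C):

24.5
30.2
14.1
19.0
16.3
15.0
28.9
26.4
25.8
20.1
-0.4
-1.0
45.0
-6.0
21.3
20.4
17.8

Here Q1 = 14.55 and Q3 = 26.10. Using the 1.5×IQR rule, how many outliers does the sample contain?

2

IQR = 11.55; fences at 14.55 − 17.325 = -2.775 and 26.10 + 17.325 = 43.425.
Outside the cutoffs: -6.0, 45.0.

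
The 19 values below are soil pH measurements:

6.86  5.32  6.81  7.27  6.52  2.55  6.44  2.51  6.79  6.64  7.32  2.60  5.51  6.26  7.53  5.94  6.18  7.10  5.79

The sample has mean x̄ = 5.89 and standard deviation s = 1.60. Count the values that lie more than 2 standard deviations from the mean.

3

Cutoffs: x̄ ± 2s = [2.69, 9.09].
Outside the cutoffs: 2.51, 2.55, 2.60.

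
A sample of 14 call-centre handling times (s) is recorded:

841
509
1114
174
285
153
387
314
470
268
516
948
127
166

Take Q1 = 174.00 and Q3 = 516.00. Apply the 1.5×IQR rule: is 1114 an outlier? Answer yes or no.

yes

IQR = Q3 − Q1 = 516.00 − 174.00 = 342.00.
Lower fence = Q1 − 1.5·IQR = 174.00 − 513.00 = -339.00.
Upper fence = Q3 + 1.5·IQR = 516.00 + 513.00 = 1029.00.
1114 lies above the upper fence.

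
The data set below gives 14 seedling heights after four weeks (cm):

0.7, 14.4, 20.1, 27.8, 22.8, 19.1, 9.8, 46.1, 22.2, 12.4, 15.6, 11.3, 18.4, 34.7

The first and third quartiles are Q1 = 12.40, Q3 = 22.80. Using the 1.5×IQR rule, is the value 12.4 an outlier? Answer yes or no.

IQR = Q3 − Q1 = 22.80 − 12.40 = 10.40.
Lower fence = Q1 − 1.5·IQR = 12.40 − 15.60 = -3.20.
Upper fence = Q3 + 1.5·IQR = 22.80 + 15.60 = 38.40.
12.4 lies within [-3.20, 38.40].

no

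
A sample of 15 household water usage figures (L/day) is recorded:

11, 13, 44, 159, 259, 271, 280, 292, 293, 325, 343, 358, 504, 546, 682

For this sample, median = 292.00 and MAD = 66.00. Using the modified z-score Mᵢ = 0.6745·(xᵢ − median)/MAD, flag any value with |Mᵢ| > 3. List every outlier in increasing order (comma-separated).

|Mᵢ| > 3 ⇔ |xᵢ − 292.00| > 3·66.00/0.6745 = 293.55.
So outliers lie outside [-1.55, 585.55].
682: M = 3.99 → outlier.

682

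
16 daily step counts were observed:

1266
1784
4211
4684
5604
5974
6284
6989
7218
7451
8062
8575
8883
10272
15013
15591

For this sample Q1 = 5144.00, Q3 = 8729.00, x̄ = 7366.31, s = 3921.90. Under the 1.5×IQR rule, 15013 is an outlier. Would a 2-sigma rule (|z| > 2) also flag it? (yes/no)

z = (15013 − 7366.31) / 3921.90 = 1.95.
|z| = 1.95 ≤ 2.

no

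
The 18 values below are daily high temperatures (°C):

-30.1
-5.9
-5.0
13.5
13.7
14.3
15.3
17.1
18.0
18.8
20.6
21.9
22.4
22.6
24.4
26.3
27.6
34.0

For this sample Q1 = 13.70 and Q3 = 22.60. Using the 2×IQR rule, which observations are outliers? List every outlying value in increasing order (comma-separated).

IQR = Q3 − Q1 = 22.60 − 13.70 = 8.90.
Lower fence = Q1 − 2·IQR = 13.70 − 17.80 = -4.10.
Upper fence = Q3 + 2·IQR = 22.60 + 17.80 = 40.40.
-30.1 < -4.10 → outlier.
-5.9 < -4.10 → outlier.
-5.0 < -4.10 → outlier.
All remaining values lie within [-4.10, 40.40].

-30.1, -5.9, -5.0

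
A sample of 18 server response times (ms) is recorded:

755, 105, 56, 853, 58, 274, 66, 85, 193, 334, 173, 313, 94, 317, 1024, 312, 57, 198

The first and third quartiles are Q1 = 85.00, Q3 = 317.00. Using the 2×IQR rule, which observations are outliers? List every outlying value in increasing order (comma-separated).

IQR = Q3 − Q1 = 317.00 − 85.00 = 232.00.
Lower fence = Q1 − 2·IQR = 85.00 − 464.00 = -379.00.
Upper fence = Q3 + 2·IQR = 317.00 + 464.00 = 781.00.
853 > 781.00 → outlier.
1024 > 781.00 → outlier.
All remaining values lie within [-379.00, 781.00].

853, 1024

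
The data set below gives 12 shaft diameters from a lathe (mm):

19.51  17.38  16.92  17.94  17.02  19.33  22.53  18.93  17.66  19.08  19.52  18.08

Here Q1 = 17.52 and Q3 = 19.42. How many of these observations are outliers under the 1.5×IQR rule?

IQR = 1.90; fences at 17.52 − 2.85 = 14.67 and 19.42 + 2.85 = 22.27.
Outside the cutoffs: 22.53.

1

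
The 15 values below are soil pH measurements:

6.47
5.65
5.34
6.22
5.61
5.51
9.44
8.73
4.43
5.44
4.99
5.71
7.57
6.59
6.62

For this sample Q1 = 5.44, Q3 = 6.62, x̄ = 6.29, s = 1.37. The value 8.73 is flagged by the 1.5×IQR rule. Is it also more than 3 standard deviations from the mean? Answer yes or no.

z = (8.73 − 6.29) / 1.37 = 1.78.
|z| = 1.78 ≤ 3.

no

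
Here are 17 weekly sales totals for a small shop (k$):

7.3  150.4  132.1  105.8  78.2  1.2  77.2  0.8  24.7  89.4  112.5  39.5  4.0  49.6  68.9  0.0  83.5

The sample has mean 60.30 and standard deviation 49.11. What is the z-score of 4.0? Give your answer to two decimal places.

z = (4.0 − 60.30) / 49.11 = -1.15.

-1.15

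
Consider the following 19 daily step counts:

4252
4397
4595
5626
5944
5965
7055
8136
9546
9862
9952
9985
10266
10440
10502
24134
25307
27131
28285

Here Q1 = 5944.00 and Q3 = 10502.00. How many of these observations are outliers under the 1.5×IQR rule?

4

IQR = 4558.00; fences at 5944.00 − 6837.00 = -893.00 and 10502.00 + 6837.00 = 17339.00.
Outside the cutoffs: 24134, 25307, 27131, 28285.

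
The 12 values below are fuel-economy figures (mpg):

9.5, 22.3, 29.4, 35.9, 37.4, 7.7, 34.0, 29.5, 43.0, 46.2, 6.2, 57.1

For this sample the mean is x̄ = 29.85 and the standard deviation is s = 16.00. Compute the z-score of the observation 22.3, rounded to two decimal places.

z = (22.3 − 29.85) / 16.00 = -0.47.

-0.47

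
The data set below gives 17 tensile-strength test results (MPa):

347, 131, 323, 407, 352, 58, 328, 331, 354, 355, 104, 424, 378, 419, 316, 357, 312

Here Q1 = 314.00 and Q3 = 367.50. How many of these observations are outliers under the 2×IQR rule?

IQR = 53.50; fences at 314.00 − 107.00 = 207.00 and 367.50 + 107.00 = 474.50.
Outside the cutoffs: 58, 104, 131.

3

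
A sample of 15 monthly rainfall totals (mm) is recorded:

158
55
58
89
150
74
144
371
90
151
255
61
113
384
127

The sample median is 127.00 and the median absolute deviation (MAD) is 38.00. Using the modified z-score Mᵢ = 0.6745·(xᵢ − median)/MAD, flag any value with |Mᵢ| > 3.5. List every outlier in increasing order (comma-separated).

371, 384

|Mᵢ| > 3.5 ⇔ |xᵢ − 127.00| > 3.5·38.00/0.6745 = 197.18.
So outliers lie outside [-70.18, 324.18].
371: M = 4.33 → outlier.
384: M = 4.56 → outlier.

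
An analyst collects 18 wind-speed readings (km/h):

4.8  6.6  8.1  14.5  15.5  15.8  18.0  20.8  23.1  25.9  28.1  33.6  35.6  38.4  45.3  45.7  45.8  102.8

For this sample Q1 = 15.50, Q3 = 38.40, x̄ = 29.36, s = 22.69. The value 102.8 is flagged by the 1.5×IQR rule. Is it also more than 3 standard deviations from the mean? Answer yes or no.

yes

z = (102.8 − 29.36) / 22.69 = 3.24.
|z| = 3.24 > 3.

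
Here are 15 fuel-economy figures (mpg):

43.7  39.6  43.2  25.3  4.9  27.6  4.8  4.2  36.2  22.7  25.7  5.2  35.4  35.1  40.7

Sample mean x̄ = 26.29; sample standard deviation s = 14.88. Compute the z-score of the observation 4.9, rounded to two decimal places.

z = (4.9 − 26.29) / 14.88 = -1.44.

-1.44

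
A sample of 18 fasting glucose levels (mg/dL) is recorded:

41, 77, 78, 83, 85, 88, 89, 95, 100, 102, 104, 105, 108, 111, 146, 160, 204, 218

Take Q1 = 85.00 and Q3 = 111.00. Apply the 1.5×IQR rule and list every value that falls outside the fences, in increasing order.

41, 160, 204, 218

IQR = Q3 − Q1 = 111.00 − 85.00 = 26.00.
Lower fence = Q1 − 1.5·IQR = 85.00 − 39.00 = 46.00.
Upper fence = Q3 + 1.5·IQR = 111.00 + 39.00 = 150.00.
41 < 46.00 → outlier.
160 > 150.00 → outlier.
204 > 150.00 → outlier.
218 > 150.00 → outlier.
All remaining values lie within [46.00, 150.00].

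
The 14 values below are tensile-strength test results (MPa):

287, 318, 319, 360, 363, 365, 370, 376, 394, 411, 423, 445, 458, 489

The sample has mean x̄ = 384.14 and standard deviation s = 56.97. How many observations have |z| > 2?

Cutoffs: x̄ ± 2s = [270.20, 498.08].
Every value lies within the cutoffs.

0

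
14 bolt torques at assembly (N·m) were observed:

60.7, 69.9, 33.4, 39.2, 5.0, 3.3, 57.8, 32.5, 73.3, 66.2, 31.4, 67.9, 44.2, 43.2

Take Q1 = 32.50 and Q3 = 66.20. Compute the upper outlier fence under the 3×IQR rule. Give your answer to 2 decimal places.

IQR = Q3 − Q1 = 66.20 − 32.50 = 33.70.
Lower fence = Q1 − 3·IQR = 32.50 − 101.10 = -68.60.
Upper fence = Q3 + 3·IQR = 66.20 + 101.10 = 167.30.

167.30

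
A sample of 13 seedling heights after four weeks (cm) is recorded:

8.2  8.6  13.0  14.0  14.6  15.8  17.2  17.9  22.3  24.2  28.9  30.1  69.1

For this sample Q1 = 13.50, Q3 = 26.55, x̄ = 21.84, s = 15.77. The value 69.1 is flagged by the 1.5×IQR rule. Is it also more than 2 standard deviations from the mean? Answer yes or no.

z = (69.1 − 21.84) / 15.77 = 3.00.
|z| = 3.00 > 2.

yes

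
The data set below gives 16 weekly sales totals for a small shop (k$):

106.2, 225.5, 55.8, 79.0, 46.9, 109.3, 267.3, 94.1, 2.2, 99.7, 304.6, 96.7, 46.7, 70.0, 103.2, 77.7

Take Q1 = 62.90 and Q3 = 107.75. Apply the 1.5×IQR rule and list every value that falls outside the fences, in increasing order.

IQR = Q3 − Q1 = 107.75 − 62.90 = 44.85.
Lower fence = Q1 − 1.5·IQR = 62.90 − 67.275 = -4.375.
Upper fence = Q3 + 1.5·IQR = 107.75 + 67.275 = 175.025.
225.5 > 175.025 → outlier.
267.3 > 175.025 → outlier.
304.6 > 175.025 → outlier.
All remaining values lie within [-4.375, 175.025].

225.5, 267.3, 304.6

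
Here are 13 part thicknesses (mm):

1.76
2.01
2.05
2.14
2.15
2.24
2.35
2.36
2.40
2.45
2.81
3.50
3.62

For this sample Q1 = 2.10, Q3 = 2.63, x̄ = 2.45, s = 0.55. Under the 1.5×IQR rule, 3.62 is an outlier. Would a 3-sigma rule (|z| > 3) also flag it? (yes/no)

no

z = (3.62 − 2.45) / 0.55 = 2.13.
|z| = 2.13 ≤ 3.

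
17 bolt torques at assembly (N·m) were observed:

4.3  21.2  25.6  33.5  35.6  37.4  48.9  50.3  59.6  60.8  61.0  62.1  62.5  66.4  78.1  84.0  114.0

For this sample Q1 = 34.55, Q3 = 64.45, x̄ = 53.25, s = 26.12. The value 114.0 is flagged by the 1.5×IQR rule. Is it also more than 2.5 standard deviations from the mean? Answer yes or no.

no

z = (114.0 − 53.25) / 26.12 = 2.33.
|z| = 2.33 ≤ 2.5.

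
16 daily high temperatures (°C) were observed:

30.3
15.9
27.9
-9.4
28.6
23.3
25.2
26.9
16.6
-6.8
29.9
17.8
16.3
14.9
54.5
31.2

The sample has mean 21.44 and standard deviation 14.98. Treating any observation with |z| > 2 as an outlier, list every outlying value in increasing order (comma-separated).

Cutoffs at x̄ ± 2s: 21.44 ± 2·14.98 = [-8.52, 51.40].
-9.4: z = -2.06, |z| > 2 → outlier.
54.5: z = 2.21, |z| > 2 → outlier.
Every other value lies within [-8.52, 51.40].

-9.4, 54.5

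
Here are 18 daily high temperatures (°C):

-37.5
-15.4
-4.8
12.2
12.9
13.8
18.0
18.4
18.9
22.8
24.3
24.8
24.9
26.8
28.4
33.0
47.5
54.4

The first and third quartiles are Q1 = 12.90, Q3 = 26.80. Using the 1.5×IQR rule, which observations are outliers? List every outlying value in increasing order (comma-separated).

-37.5, -15.4, 54.4

IQR = Q3 − Q1 = 26.80 − 12.90 = 13.90.
Lower fence = Q1 − 1.5·IQR = 12.90 − 20.85 = -7.95.
Upper fence = Q3 + 1.5·IQR = 26.80 + 20.85 = 47.65.
-37.5 < -7.95 → outlier.
-15.4 < -7.95 → outlier.
54.4 > 47.65 → outlier.
All remaining values lie within [-7.95, 47.65].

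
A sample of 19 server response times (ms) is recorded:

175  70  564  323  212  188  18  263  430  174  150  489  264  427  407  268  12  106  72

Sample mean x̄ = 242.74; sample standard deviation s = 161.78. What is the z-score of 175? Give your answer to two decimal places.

z = (175 − 242.74) / 161.78 = -0.42.

-0.42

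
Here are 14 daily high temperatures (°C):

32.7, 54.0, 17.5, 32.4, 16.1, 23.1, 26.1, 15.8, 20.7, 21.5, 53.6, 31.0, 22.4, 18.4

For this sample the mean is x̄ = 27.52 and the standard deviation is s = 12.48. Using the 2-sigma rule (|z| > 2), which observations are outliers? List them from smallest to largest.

53.6, 54.0

Cutoffs at x̄ ± 2s: 27.52 ± 2·12.48 = [2.56, 52.48].
53.6: z = 2.09, |z| > 2 → outlier.
54.0: z = 2.12, |z| > 2 → outlier.
Every other value lies within [2.56, 52.48].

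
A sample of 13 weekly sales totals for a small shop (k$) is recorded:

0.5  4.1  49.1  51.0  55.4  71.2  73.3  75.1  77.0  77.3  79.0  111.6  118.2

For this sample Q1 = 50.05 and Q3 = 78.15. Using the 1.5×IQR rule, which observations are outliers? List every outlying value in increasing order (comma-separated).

IQR = Q3 − Q1 = 78.15 − 50.05 = 28.10.
Lower fence = Q1 − 1.5·IQR = 50.05 − 42.15 = 7.90.
Upper fence = Q3 + 1.5·IQR = 78.15 + 42.15 = 120.30.
0.5 < 7.90 → outlier.
4.1 < 7.90 → outlier.
All remaining values lie within [7.90, 120.30].

0.5, 4.1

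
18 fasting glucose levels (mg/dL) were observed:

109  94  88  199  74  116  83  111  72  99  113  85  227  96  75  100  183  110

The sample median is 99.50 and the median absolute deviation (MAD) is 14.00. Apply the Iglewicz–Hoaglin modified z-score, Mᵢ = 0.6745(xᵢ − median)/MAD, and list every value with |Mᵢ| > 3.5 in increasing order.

|Mᵢ| > 3.5 ⇔ |xᵢ − 99.50| > 3.5·14.00/0.6745 = 72.65.
So outliers lie outside [26.85, 172.15].
183: M = 4.02 → outlier.
199: M = 4.79 → outlier.
227: M = 6.14 → outlier.

183, 199, 227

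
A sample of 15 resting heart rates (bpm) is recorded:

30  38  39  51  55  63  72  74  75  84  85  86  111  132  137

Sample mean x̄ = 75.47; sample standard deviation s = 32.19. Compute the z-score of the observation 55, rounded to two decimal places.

z = (55 − 75.47) / 32.19 = -0.64.

-0.64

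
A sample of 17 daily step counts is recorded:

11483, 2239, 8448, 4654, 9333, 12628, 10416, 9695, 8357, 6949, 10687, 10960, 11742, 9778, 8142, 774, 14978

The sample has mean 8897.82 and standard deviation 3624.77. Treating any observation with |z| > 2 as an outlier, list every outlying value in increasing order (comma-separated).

Cutoffs at x̄ ± 2s: 8897.82 ± 2·3624.77 = [1648.28, 16147.36].
774: z = -2.24, |z| > 2 → outlier.
Every other value lies within [1648.28, 16147.36].

774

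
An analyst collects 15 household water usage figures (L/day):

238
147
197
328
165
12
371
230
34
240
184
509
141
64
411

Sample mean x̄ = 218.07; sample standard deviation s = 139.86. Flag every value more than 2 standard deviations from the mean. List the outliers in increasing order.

Cutoffs at x̄ ± 2s: 218.07 ± 2·139.86 = [-61.65, 497.79].
509: z = 2.08, |z| > 2 → outlier.
Every other value lies within [-61.65, 497.79].

509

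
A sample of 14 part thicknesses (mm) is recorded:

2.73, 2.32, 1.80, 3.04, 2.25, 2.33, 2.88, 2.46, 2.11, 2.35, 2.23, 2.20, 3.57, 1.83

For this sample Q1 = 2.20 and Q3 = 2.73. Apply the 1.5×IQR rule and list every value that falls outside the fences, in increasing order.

3.57

IQR = Q3 − Q1 = 2.73 − 2.20 = 0.53.
Lower fence = Q1 − 1.5·IQR = 2.20 − 0.795 = 1.405.
Upper fence = Q3 + 1.5·IQR = 2.73 + 0.795 = 3.525.
3.57 > 3.525 → outlier.
All remaining values lie within [1.405, 3.525].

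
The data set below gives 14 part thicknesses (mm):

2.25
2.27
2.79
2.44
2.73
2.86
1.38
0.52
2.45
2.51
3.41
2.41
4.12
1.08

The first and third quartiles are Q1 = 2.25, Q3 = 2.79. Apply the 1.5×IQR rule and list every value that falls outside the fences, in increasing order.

IQR = Q3 − Q1 = 2.79 − 2.25 = 0.54.
Lower fence = Q1 − 1.5·IQR = 2.25 − 0.81 = 1.44.
Upper fence = Q3 + 1.5·IQR = 2.79 + 0.81 = 3.60.
0.52 < 1.44 → outlier.
1.08 < 1.44 → outlier.
1.38 < 1.44 → outlier.
4.12 > 3.60 → outlier.
All remaining values lie within [1.44, 3.60].

0.52, 1.08, 1.38, 4.12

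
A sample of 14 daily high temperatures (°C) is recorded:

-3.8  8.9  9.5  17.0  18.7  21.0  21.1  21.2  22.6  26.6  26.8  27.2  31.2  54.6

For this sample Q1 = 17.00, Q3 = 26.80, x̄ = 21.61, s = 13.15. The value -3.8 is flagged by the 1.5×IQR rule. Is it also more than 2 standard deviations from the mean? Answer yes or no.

no

z = (-3.8 − 21.61) / 13.15 = -1.93.
|z| = 1.93 ≤ 2.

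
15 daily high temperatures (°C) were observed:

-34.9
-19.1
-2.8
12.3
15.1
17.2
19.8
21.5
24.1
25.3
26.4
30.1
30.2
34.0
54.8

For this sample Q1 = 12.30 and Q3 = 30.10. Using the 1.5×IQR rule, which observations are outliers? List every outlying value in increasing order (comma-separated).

-34.9, -19.1

IQR = Q3 − Q1 = 30.10 − 12.30 = 17.80.
Lower fence = Q1 − 1.5·IQR = 12.30 − 26.70 = -14.40.
Upper fence = Q3 + 1.5·IQR = 30.10 + 26.70 = 56.80.
-34.9 < -14.40 → outlier.
-19.1 < -14.40 → outlier.
All remaining values lie within [-14.40, 56.80].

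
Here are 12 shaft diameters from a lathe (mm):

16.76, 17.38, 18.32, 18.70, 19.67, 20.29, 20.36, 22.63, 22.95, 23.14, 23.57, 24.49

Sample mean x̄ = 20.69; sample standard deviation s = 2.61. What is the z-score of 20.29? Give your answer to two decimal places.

-0.15

z = (20.29 − 20.69) / 2.61 = -0.15.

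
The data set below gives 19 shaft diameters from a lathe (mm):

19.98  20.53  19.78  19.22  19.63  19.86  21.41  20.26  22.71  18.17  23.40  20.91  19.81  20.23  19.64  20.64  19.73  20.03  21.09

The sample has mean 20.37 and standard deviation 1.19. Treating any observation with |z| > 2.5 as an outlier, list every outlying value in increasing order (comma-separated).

23.40

Cutoffs at x̄ ± 2.5s: 20.37 ± 2.5·1.19 = [17.395, 23.345].
23.40: z = 2.55, |z| > 2.5 → outlier.
Every other value lies within [17.395, 23.345].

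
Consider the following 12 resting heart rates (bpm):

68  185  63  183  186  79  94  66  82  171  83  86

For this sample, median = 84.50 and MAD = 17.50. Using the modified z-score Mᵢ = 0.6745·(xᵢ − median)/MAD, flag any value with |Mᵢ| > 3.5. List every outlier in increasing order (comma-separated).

183, 185, 186

|Mᵢ| > 3.5 ⇔ |xᵢ − 84.50| > 3.5·17.50/0.6745 = 90.81.
So outliers lie outside [-6.31, 175.31].
183: M = 3.80 → outlier.
185: M = 3.87 → outlier.
186: M = 3.91 → outlier.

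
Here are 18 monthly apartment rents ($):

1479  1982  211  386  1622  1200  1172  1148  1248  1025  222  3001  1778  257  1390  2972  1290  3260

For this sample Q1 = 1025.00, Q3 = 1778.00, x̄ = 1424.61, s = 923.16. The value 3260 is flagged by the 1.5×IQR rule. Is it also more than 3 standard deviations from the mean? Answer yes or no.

z = (3260 − 1424.61) / 923.16 = 1.99.
|z| = 1.99 ≤ 3.

no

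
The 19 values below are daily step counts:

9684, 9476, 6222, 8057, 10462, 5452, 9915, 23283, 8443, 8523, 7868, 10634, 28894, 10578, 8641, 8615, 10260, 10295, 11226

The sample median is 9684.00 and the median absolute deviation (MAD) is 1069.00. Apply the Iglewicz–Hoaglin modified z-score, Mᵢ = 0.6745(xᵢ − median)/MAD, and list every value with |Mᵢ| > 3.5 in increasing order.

|Mᵢ| > 3.5 ⇔ |xᵢ − 9684.00| > 3.5·1069.00/0.6745 = 5547.07.
So outliers lie outside [4136.93, 15231.07].
23283: M = 8.58 → outlier.
28894: M = 12.12 → outlier.

23283, 28894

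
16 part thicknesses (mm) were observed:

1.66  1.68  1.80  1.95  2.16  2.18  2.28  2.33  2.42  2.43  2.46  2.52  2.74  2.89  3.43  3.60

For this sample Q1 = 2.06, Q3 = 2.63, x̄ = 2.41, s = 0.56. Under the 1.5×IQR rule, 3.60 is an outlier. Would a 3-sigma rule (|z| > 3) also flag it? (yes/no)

z = (3.60 − 2.41) / 0.56 = 2.12.
|z| = 2.12 ≤ 3.

no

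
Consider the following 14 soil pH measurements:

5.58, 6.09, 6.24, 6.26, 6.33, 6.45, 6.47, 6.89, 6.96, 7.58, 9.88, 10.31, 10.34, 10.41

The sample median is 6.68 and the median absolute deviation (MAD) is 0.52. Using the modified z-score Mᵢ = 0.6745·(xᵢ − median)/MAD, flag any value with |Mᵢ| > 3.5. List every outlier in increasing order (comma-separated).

|Mᵢ| > 3.5 ⇔ |xᵢ − 6.68| > 3.5·0.52/0.6745 = 2.70.
So outliers lie outside [3.98, 9.38].
9.88: M = 4.15 → outlier.
10.31: M = 4.71 → outlier.
10.34: M = 4.75 → outlier.
10.41: M = 4.84 → outlier.

9.88, 10.31, 10.34, 10.41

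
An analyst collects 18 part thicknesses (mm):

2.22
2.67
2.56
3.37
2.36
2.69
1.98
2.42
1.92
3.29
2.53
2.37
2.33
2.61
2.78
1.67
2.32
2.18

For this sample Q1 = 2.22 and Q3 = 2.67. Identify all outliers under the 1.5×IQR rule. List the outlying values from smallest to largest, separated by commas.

3.37

IQR = Q3 − Q1 = 2.67 − 2.22 = 0.45.
Lower fence = Q1 − 1.5·IQR = 2.22 − 0.675 = 1.545.
Upper fence = Q3 + 1.5·IQR = 2.67 + 0.675 = 3.345.
3.37 > 3.345 → outlier.
All remaining values lie within [1.545, 3.345].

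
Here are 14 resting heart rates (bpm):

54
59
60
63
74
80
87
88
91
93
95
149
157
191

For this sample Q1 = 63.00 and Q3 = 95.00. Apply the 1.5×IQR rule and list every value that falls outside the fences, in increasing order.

IQR = Q3 − Q1 = 95.00 − 63.00 = 32.00.
Lower fence = Q1 − 1.5·IQR = 63.00 − 48.00 = 15.00.
Upper fence = Q3 + 1.5·IQR = 95.00 + 48.00 = 143.00.
149 > 143.00 → outlier.
157 > 143.00 → outlier.
191 > 143.00 → outlier.
All remaining values lie within [15.00, 143.00].

149, 157, 191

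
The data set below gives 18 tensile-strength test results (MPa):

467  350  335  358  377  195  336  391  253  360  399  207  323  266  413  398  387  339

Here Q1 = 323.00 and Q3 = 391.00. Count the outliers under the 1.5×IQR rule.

2

IQR = 68.00; fences at 323.00 − 102.00 = 221.00 and 391.00 + 102.00 = 493.00.
Outside the cutoffs: 195, 207.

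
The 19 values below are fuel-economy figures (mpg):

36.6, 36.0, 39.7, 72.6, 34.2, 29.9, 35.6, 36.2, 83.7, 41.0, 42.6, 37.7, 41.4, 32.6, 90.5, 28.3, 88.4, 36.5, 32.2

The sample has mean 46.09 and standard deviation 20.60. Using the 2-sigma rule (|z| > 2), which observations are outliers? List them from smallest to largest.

Cutoffs at x̄ ± 2s: 46.09 ± 2·20.60 = [4.89, 87.29].
88.4: z = 2.05, |z| > 2 → outlier.
90.5: z = 2.16, |z| > 2 → outlier.
Every other value lies within [4.89, 87.29].

88.4, 90.5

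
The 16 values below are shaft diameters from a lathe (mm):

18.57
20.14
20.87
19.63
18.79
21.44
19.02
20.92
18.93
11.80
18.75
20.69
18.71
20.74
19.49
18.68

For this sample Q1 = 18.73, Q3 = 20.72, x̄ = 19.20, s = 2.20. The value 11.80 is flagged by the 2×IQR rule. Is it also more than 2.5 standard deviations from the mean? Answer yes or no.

yes

z = (11.80 − 19.20) / 2.20 = -3.36.
|z| = 3.36 > 2.5.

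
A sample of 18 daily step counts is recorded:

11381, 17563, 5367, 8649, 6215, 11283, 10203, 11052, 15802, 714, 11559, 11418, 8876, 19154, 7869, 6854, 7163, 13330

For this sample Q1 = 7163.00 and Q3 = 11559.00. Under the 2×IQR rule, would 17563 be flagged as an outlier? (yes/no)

no

IQR = Q3 − Q1 = 11559.00 − 7163.00 = 4396.00.
Lower fence = Q1 − 2·IQR = 7163.00 − 8792.00 = -1629.00.
Upper fence = Q3 + 2·IQR = 11559.00 + 8792.00 = 20351.00.
17563 lies within [-1629.00, 20351.00].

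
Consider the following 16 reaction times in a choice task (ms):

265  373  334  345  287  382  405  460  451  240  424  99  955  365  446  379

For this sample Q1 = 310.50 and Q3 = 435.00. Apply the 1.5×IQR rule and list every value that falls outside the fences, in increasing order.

IQR = Q3 − Q1 = 435.00 − 310.50 = 124.50.
Lower fence = Q1 − 1.5·IQR = 310.50 − 186.75 = 123.75.
Upper fence = Q3 + 1.5·IQR = 435.00 + 186.75 = 621.75.
99 < 123.75 → outlier.
955 > 621.75 → outlier.
All remaining values lie within [123.75, 621.75].

99, 955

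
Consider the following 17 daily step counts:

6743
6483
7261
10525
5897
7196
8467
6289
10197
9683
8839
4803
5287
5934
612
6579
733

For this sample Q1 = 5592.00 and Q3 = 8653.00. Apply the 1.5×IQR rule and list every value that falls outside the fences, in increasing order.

IQR = Q3 − Q1 = 8653.00 − 5592.00 = 3061.00.
Lower fence = Q1 − 1.5·IQR = 5592.00 − 4591.50 = 1000.50.
Upper fence = Q3 + 1.5·IQR = 8653.00 + 4591.50 = 13244.50.
612 < 1000.50 → outlier.
733 < 1000.50 → outlier.
All remaining values lie within [1000.50, 13244.50].

612, 733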